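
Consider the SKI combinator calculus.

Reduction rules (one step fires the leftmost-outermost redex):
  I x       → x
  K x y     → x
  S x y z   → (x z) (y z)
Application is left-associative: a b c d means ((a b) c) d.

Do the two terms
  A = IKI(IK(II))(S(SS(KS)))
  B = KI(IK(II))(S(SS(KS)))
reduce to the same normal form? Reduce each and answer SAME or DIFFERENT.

Term A:
  start: IKI(IK(II))(S(SS(KS)))
  step 1: KI(IK(II))(S(SS(KS)))
  step 2: I(S(SS(KS)))
  step 3: S(SS(KS))

Term B:
  start: KI(IK(II))(S(SS(KS)))
  step 1: I(S(SS(KS)))
  step 2: S(SS(KS))

Answer: SAME — A ⇓ S(SS(KS)), B ⇓ S(SS(KS))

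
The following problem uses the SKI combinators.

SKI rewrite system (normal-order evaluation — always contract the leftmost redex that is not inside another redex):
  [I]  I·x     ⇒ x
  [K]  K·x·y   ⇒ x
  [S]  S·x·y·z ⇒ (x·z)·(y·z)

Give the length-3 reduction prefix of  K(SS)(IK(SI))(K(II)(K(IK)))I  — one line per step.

  start: K(SS)(IK(SI))(K(II)(K(IK)))I
  step 1: SS(K(II)(K(IK)))I
  step 2: SI(K(II)(K(IK))I)
  step 3: SI(III)

Answer: after 3 steps: SI(III)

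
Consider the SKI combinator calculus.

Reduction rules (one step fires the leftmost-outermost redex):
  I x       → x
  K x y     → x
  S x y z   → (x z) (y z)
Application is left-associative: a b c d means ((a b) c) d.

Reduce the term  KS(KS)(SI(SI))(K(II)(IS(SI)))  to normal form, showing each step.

  start: KS(KS)(SI(SI))(K(II)(IS(SI)))
  step 1: S(SI(SI))(K(II)(IS(SI)))
  step 2: S(SI(SI))(II)
  step 3: S(SI(SI))I

Answer: normal form = S(SI(SI))I  (in 3 steps)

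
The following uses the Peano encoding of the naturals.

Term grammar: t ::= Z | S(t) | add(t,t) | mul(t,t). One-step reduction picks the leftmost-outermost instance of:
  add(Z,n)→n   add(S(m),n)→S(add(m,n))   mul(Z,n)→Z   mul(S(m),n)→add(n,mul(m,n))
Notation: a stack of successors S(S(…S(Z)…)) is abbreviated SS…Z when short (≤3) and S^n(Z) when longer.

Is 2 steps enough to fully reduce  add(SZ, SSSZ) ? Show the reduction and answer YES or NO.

  start: add(SZ, SSSZ)
  [1] S(add(Z, SSSZ))
  [2] S^4(Z)

Answer: YES — reaches normal form S^4(Z) in 2 ≤ 2 steps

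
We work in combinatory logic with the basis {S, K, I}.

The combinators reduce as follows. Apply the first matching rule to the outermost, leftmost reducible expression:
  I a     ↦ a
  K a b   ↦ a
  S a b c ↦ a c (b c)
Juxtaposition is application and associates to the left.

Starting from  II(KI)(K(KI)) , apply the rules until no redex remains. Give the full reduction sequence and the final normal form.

  start: II(KI)(K(KI))
  [1] I(KI)(K(KI))
  [2] KI(K(KI))
  [3] I

Answer: normal form = I  (in 3 steps)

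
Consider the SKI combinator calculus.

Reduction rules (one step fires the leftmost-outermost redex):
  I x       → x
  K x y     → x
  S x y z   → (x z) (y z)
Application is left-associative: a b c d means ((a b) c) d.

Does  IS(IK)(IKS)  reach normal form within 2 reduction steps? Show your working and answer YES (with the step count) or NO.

Answer: NO — after 2 steps the term is SK(IKS), not yet normal

Working:
  start: IS(IK)(IKS)
  [1] S(IK)(IKS)
  [2] SK(IKS)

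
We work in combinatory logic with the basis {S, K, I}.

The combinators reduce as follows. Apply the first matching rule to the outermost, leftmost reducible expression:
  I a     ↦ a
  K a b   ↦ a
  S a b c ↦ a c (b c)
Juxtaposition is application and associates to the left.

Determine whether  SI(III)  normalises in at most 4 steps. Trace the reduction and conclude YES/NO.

Answer: YES — reaches normal form SII in 2 ≤ 4 steps

Reduction:
  start: SI(III)
  →1  SI(II)
  →2  SII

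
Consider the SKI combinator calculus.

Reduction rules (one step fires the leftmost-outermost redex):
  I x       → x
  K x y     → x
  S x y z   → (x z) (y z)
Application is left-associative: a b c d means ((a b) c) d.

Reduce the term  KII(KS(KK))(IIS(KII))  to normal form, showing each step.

Answer: normal form = S(SI)  (in 6 steps)

Working:
  start: KII(KS(KK))(IIS(KII))
  →1  I(KS(KK))(IIS(KII))
  →2  KS(KK)(IIS(KII))
  →3  S(IIS(KII))
  →4  S(IS(KII))
  →5  S(S(KII))
  →6  S(SI)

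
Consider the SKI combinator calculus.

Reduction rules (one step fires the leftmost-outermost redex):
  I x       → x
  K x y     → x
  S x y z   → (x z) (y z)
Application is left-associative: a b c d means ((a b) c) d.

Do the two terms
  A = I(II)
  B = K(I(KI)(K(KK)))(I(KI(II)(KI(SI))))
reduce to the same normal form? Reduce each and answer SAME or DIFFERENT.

Term A:
  start: I(II)
  step 1: II
  step 2: I

Term B:
  start: K(I(KI)(K(KK)))(I(KI(II)(KI(SI))))
  step 1: I(KI)(K(KK))
  step 2: KI(K(KK))
  step 3: I

Answer: SAME — A ⇓ I, B ⇓ I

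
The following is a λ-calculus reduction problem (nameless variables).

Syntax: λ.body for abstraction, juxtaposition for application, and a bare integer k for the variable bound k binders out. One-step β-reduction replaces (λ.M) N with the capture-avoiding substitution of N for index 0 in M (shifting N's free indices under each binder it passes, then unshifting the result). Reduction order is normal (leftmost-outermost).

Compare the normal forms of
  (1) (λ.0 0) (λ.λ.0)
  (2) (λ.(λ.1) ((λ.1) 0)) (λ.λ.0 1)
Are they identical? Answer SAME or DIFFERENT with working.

Answer: DIFFERENT — A ⇓ λ.0, B ⇓ λ.λ.0 1

Reduction:
Term A:
  start: (λ.0 0) (λ.λ.0)
  [1] (λ.λ.0) (λ.λ.0)
  [2] λ.0

Term B:
  start: (λ.(λ.1) ((λ.1) 0)) (λ.λ.0 1)
  [1] (λ.λ.λ.0 1) ((λ.λ.λ.0 1) (λ.λ.0 1))
  [2] λ.λ.0 1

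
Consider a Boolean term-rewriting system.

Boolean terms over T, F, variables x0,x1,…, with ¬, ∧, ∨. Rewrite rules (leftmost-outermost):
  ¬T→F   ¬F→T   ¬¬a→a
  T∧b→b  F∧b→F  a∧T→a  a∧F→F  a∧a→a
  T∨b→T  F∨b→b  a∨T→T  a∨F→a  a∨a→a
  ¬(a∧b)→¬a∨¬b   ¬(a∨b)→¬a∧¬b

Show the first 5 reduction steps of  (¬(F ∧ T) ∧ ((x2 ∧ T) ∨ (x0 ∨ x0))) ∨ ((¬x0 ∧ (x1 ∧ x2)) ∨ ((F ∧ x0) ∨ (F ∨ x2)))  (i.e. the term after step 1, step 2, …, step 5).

Answer: after 5 steps: (x2 ∨ (x0 ∨ x0)) ∨ ((¬x0 ∧ (x1 ∧ x2)) ∨ ((F ∧ x0) ∨ (F ∨ x2)))

Reduction:
  start: (¬(F ∧ T) ∧ ((x2 ∧ T) ∨ (x0 ∨ x0))) ∨ ((¬x0 ∧ (x1 ∧ x2)) ∨ ((F ∧ x0) ∨ (F ∨ x2)))
  [1] ((¬F ∨ ¬T) ∧ ((x2 ∧ T) ∨ (x0 ∨ x0))) ∨ ((¬x0 ∧ (x1 ∧ x2)) ∨ ((F ∧ x0) ∨ (F ∨ x2)))
  [2] ((T ∨ ¬T) ∧ ((x2 ∧ T) ∨ (x0 ∨ x0))) ∨ ((¬x0 ∧ (x1 ∧ x2)) ∨ ((F ∧ x0) ∨ (F ∨ x2)))
  [3] (T ∧ ((x2 ∧ T) ∨ (x0 ∨ x0))) ∨ ((¬x0 ∧ (x1 ∧ x2)) ∨ ((F ∧ x0) ∨ (F ∨ x2)))
  [4] ((x2 ∧ T) ∨ (x0 ∨ x0)) ∨ ((¬x0 ∧ (x1 ∧ x2)) ∨ ((F ∧ x0) ∨ (F ∨ x2)))
  [5] (x2 ∨ (x0 ∨ x0)) ∨ ((¬x0 ∧ (x1 ∧ x2)) ∨ ((F ∧ x0) ∨ (F ∨ x2)))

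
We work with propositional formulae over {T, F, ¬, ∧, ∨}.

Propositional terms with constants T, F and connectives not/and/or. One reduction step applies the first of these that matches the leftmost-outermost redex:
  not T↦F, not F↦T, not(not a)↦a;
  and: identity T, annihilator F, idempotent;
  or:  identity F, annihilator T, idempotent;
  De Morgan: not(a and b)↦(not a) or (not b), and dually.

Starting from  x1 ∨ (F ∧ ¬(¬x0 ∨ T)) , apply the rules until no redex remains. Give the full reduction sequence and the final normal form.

  start: x1 ∨ (F ∧ ¬(¬x0 ∨ T))
  →1  x1 ∨ F
  →2  x1

Answer: normal form = x1  (in 2 steps)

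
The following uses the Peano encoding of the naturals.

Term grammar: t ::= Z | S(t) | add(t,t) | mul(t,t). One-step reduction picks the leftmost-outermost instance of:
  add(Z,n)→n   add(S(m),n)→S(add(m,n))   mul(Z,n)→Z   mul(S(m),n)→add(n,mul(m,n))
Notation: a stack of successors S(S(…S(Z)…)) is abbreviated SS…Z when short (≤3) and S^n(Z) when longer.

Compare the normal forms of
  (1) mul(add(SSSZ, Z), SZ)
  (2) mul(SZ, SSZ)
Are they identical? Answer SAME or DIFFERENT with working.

Term A:
  start: mul(add(SSSZ, Z), SZ)
  [1] mul(S(add(SSZ, Z)), SZ)
  [2] add(SZ, mul(add(SSZ, Z), SZ))
  [3] S(add(Z, mul(add(SSZ, Z), SZ)))
  [4] S(mul(add(SSZ, Z), SZ))
  [5] S(mul(S(add(SZ, Z)), SZ))
  [6] S(add(SZ, mul(add(SZ, Z), SZ)))
  [7] S(S(add(Z, mul(add(SZ, Z), SZ))))
  [8] S(S(mul(add(SZ, Z), SZ)))
  [9] S(S(mul(S(add(Z, Z)), SZ)))
  [10] S(S(add(SZ, mul(add(Z, Z), SZ))))
  [11] S(S(S(add(Z, mul(add(Z, Z), SZ)))))
  [12] S(S(S(mul(add(Z, Z), SZ))))
  [13] S(S(S(mul(Z, SZ))))
  [14] SSSZ

Term B:
  start: mul(SZ, SSZ)
  [1] add(SSZ, mul(Z, SSZ))
  [2] S(add(SZ, mul(Z, SSZ)))
  [3] S(S(add(Z, mul(Z, SSZ))))
  [4] S(S(mul(Z, SSZ)))
  [5] SSZ

Answer: DIFFERENT — A ⇓ SSSZ, B ⇓ SSZ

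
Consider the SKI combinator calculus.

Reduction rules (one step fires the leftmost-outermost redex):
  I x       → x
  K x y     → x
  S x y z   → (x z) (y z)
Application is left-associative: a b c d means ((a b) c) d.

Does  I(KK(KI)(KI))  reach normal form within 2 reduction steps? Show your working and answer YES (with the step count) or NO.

Answer: YES — reaches normal form K(KI) in 2 ≤ 2 steps

Derivation:
  start: I(KK(KI)(KI))
  step 1: KK(KI)(KI)
  step 2: K(KI)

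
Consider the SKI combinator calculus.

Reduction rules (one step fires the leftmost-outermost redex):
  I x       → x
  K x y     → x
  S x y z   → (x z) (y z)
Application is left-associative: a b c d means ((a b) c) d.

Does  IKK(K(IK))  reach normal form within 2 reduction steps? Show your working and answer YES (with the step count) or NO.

  start: IKK(K(IK))
  →1  KK(K(IK))
  →2  K

Answer: YES — reaches normal form K in 2 ≤ 2 steps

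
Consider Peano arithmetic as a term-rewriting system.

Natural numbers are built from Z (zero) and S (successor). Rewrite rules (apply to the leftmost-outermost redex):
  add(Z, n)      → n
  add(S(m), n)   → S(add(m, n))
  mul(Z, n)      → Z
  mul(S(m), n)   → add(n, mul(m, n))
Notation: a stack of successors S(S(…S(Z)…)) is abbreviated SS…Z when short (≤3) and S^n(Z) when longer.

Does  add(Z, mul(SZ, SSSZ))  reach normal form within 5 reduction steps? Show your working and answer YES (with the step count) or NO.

Answer: NO — after 5 steps the term is S(S(S(add(Z, mul(Z, SSSZ))))), not yet normal

Working:
  start: add(Z, mul(SZ, SSSZ))
  [1] mul(SZ, SSSZ)
  [2] add(SSSZ, mul(Z, SSSZ))
  [3] S(add(SSZ, mul(Z, SSSZ)))
  [4] S(S(add(SZ, mul(Z, SSSZ))))
  [5] S(S(S(add(Z, mul(Z, SSSZ)))))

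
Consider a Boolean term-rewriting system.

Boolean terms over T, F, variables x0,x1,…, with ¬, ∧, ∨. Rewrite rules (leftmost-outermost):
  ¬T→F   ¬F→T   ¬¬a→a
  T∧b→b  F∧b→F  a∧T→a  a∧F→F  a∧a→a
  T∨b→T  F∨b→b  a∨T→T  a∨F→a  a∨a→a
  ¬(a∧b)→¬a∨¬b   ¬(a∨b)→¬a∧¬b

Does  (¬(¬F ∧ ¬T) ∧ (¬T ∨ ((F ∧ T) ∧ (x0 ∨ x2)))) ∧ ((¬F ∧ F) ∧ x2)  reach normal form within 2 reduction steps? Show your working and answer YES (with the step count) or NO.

Answer: NO — after 2 steps the term is ((F ∨ ¬¬T) ∧ (¬T ∨ ((F ∧ T) ∧ (x0 ∨ x2)))) ∧ ((¬F ∧ F) ∧ x2), not yet normal

Reduction:
  start: (¬(¬F ∧ ¬T) ∧ (¬T ∨ ((F ∧ T) ∧ (x0 ∨ x2)))) ∧ ((¬F ∧ F) ∧ x2)
  [1] ((¬¬F ∨ ¬¬T) ∧ (¬T ∨ ((F ∧ T) ∧ (x0 ∨ x2)))) ∧ ((¬F ∧ F) ∧ x2)
  [2] ((F ∨ ¬¬T) ∧ (¬T ∨ ((F ∧ T) ∧ (x0 ∨ x2)))) ∧ ((¬F ∧ F) ∧ x2)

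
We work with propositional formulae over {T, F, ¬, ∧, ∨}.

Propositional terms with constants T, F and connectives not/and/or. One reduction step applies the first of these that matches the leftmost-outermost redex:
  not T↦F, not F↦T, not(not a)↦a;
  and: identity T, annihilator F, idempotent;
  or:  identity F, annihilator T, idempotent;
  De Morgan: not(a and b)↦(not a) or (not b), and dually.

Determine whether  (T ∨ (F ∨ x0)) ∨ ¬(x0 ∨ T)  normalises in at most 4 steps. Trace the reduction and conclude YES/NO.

  start: (T ∨ (F ∨ x0)) ∨ ¬(x0 ∨ T)
  [1] T ∨ ¬(x0 ∨ T)
  [2] T

Answer: YES — reaches normal form T in 2 ≤ 4 steps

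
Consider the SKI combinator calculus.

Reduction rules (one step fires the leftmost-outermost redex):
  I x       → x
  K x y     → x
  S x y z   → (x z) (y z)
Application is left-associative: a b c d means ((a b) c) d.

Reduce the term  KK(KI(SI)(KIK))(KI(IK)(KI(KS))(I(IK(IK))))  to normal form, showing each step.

Answer: normal form = K(KK)  (in 8 steps)

Reduction:
  start: KK(KI(SI)(KIK))(KI(IK)(KI(KS))(I(IK(IK))))
  [1] K(KI(IK)(KI(KS))(I(IK(IK))))
  [2] K(I(KI(KS))(I(IK(IK))))
  [3] K(KI(KS)(I(IK(IK))))
  [4] K(I(I(IK(IK))))
  [5] K(I(IK(IK)))
  [6] K(IK(IK))
  [7] K(K(IK))
  [8] K(KK)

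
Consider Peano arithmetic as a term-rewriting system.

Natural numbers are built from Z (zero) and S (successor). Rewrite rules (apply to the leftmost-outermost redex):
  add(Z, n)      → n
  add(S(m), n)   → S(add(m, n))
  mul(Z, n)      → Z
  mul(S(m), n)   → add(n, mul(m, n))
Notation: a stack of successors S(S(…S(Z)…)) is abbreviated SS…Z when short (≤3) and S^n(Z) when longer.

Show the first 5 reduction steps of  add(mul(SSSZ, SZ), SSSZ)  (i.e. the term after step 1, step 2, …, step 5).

  start: add(mul(SSSZ, SZ), SSSZ)
  →1  add(add(SZ, mul(SSZ, SZ)), SSSZ)
  →2  add(S(add(Z, mul(SSZ, SZ))), SSSZ)
  →3  S(add(add(Z, mul(SSZ, SZ)), SSSZ))
  →4  S(add(mul(SSZ, SZ), SSSZ))
  →5  S(add(add(SZ, mul(SZ, SZ)), SSSZ))

Answer: after 5 steps: S(add(add(SZ, mul(SZ, SZ)), SSSZ))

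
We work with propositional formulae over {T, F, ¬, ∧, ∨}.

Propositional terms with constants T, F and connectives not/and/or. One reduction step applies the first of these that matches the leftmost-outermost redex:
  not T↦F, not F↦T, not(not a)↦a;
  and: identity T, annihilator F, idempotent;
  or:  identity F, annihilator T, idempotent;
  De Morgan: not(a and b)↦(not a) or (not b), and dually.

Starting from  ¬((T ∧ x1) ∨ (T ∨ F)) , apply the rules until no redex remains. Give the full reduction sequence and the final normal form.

Answer: normal form = F  (in 8 steps)

Working:
  start: ¬((T ∧ x1) ∨ (T ∨ F))
  step 1: ¬(T ∧ x1) ∧ ¬(T ∨ F)
  step 2: (¬T ∨ ¬x1) ∧ ¬(T ∨ F)
  step 3: (F ∨ ¬x1) ∧ ¬(T ∨ F)
  step 4: ¬x1 ∧ ¬(T ∨ F)
  step 5: ¬x1 ∧ (¬T ∧ ¬F)
  step 6: ¬x1 ∧ (F ∧ ¬F)
  step 7: ¬x1 ∧ F
  step 8: F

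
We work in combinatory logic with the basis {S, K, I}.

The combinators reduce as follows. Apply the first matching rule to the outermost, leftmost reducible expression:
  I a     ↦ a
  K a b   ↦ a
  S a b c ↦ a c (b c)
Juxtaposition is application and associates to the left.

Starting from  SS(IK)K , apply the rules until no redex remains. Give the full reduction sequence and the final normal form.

Answer: normal form = SK(KK)  (in 2 steps)

Reduction:
  start: SS(IK)K
  →1  SK(IKK)
  →2  SK(KK)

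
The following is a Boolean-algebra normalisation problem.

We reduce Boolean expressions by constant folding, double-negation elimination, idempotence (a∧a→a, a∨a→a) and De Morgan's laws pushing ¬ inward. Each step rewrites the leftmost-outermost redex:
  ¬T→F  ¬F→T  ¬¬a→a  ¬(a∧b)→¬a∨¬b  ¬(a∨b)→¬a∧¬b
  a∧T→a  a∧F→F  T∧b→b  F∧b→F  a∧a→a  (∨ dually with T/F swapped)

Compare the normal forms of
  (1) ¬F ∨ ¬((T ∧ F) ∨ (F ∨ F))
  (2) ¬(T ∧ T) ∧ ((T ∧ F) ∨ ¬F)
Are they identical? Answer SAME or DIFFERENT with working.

Answer: DIFFERENT — A ⇓ T, B ⇓ F

Working:
Term A:
  start: ¬F ∨ ¬((T ∧ F) ∨ (F ∨ F))
  step 1: T ∨ ¬((T ∧ F) ∨ (F ∨ F))
  step 2: T

Term B:
  start: ¬(T ∧ T) ∧ ((T ∧ F) ∨ ¬F)
  step 1: (¬T ∨ ¬T) ∧ ((T ∧ F) ∨ ¬F)
  step 2: ¬T ∧ ((T ∧ F) ∨ ¬F)
  step 3: F ∧ ((T ∧ F) ∨ ¬F)
  step 4: F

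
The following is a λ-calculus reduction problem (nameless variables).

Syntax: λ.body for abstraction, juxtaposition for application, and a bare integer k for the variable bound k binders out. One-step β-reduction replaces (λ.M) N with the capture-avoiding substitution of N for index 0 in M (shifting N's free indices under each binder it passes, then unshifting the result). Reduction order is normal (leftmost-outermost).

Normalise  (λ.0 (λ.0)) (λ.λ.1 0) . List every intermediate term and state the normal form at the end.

Answer: normal form = λ.0  (in 3 steps)

Derivation:
  start: (λ.0 (λ.0)) (λ.λ.1 0)
  step 1: (λ.λ.1 0) (λ.0)
  step 2: λ.(λ.0) 0
  step 3: λ.0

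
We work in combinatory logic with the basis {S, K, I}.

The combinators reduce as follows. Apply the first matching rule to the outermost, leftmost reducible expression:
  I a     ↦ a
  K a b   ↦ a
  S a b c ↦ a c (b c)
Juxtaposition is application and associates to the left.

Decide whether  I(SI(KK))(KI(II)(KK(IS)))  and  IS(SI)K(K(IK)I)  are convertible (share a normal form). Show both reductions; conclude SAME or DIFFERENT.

Term A:
  start: I(SI(KK))(KI(II)(KK(IS)))
  →1  SI(KK)(KI(II)(KK(IS)))
  →2  I(KI(II)(KK(IS)))(KK(KI(II)(KK(IS))))
  →3  KI(II)(KK(IS))(KK(KI(II)(KK(IS))))
  →4  I(KK(IS))(KK(KI(II)(KK(IS))))
  →5  KK(IS)(KK(KI(II)(KK(IS))))
  →6  K(KK(KI(II)(KK(IS))))
  →7  KK

Term B:
  start: IS(SI)K(K(IK)I)
  →1  S(SI)K(K(IK)I)
  →2  SI(K(IK)I)(K(K(IK)I))
  →3  I(K(K(IK)I))(K(IK)I(K(K(IK)I)))
  →4  K(K(IK)I)(K(IK)I(K(K(IK)I)))
  →5  K(IK)I
  →6  IK
  →7  K

Answer: DIFFERENT — A ⇓ KK, B ⇓ K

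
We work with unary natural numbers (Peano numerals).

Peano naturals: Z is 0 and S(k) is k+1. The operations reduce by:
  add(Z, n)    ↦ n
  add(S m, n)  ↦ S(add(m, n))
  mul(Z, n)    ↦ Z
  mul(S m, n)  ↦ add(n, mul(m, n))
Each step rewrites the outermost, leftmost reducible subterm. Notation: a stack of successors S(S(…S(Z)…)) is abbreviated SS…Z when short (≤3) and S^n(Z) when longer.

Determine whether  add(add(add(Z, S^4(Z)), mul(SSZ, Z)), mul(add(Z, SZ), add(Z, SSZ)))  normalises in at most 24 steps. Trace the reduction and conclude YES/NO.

  start: add(add(add(Z, S^4(Z)), mul(SSZ, Z)), mul(add(Z, SZ), add(Z, SSZ)))
  step 1: add(add(S^4(Z), mul(SSZ, Z)), mul(add(Z, SZ), add(Z, SSZ)))
  step 2: add(S(add(SSSZ, mul(SSZ, Z))), mul(add(Z, SZ), add(Z, SSZ)))
  step 3: S(add(add(SSSZ, mul(SSZ, Z)), mul(add(Z, SZ), add(Z, SSZ))))
  step 4: S(add(S(add(SSZ, mul(SSZ, Z))), mul(add(Z, SZ), add(Z, SSZ))))
  step 5: S(S(add(add(SSZ, mul(SSZ, Z)), mul(add(Z, SZ), add(Z, SSZ)))))
  step 6: S(S(add(S(add(SZ, mul(SSZ, Z))), mul(add(Z, SZ), add(Z, SSZ)))))
  step 7: S(S(S(add(add(SZ, mul(SSZ, Z)), mul(add(Z, SZ), add(Z, SSZ))))))
  step 8: S(S(S(add(S(add(Z, mul(SSZ, Z))), mul(add(Z, SZ), add(Z, SSZ))))))
  step 9: S(S(S(S(add(add(Z, mul(SSZ, Z)), mul(add(Z, SZ), add(Z, SSZ)))))))
  step 10: S(S(S(S(add(mul(SSZ, Z), mul(add(Z, SZ), add(Z, SSZ)))))))
  step 11: S(S(S(S(add(add(Z, mul(SZ, Z)), mul(add(Z, SZ), add(Z, SSZ)))))))
  step 12: S(S(S(S(add(mul(SZ, Z), mul(add(Z, SZ), add(Z, SSZ)))))))
  step 13: S(S(S(S(add(add(Z, mul(Z, Z)), mul(add(Z, SZ), add(Z, SSZ)))))))
  step 14: S(S(S(S(add(mul(Z, Z), mul(add(Z, SZ), add(Z, SSZ)))))))
  step 15: S(S(S(S(add(Z, mul(add(Z, SZ), add(Z, SSZ)))))))
  step 16: S(S(S(S(mul(add(Z, SZ), add(Z, SSZ))))))
  step 17: S(S(S(S(mul(SZ, add(Z, SSZ))))))
  step 18: S(S(S(S(add(add(Z, SSZ), mul(Z, add(Z, SSZ)))))))
  step 19: S(S(S(S(add(SSZ, mul(Z, add(Z, SSZ)))))))
  step 20: S(S(S(S(S(add(SZ, mul(Z, add(Z, SSZ))))))))
  step 21: S(S(S(S(S(S(add(Z, mul(Z, add(Z, SSZ)))))))))
  step 22: S(S(S(S(S(S(mul(Z, add(Z, SSZ))))))))
  step 23: S^6(Z)

Answer: YES — reaches normal form S^6(Z) in 23 ≤ 24 steps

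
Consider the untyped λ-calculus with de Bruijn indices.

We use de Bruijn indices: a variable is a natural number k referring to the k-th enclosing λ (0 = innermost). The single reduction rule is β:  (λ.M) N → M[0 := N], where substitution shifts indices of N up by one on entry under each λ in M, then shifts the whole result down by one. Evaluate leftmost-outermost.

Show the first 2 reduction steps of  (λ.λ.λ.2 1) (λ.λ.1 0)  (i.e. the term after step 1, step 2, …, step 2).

Answer: after 2 steps: λ.λ.λ.2 0

Reduction:
  start: (λ.λ.λ.2 1) (λ.λ.1 0)
  →1  λ.λ.(λ.λ.1 0) 1
  →2  λ.λ.λ.2 0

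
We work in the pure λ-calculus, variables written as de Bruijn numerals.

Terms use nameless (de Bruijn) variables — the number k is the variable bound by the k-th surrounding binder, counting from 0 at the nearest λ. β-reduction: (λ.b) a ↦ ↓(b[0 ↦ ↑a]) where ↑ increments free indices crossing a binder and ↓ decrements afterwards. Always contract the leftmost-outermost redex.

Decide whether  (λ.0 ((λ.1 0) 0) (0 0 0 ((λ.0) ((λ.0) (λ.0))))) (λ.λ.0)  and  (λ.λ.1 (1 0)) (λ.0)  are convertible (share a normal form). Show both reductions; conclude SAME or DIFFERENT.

Answer: SAME — A ⇓ λ.0, B ⇓ λ.0

Reduction:
Term A:
  start: (λ.0 ((λ.1 0) 0) (0 0 0 ((λ.0) ((λ.0) (λ.0))))) (λ.λ.0)
  [1] (λ.λ.0) ((λ.(λ.λ.0) 0) (λ.λ.0)) ((λ.λ.0) (λ.λ.0) (λ.λ.0) ((λ.0) ((λ.0) (λ.0))))
  [2] (λ.0) ((λ.λ.0) (λ.λ.0) (λ.λ.0) ((λ.0) ((λ.0) (λ.0))))
  [3] (λ.λ.0) (λ.λ.0) (λ.λ.0) ((λ.0) ((λ.0) (λ.0)))
  [4] (λ.0) (λ.λ.0) ((λ.0) ((λ.0) (λ.0)))
  [5] (λ.λ.0) ((λ.0) ((λ.0) (λ.0)))
  [6] λ.0

Term B:
  start: (λ.λ.1 (1 0)) (λ.0)
  [1] λ.(λ.0) ((λ.0) 0)
  [2] λ.(λ.0) 0
  [3] λ.0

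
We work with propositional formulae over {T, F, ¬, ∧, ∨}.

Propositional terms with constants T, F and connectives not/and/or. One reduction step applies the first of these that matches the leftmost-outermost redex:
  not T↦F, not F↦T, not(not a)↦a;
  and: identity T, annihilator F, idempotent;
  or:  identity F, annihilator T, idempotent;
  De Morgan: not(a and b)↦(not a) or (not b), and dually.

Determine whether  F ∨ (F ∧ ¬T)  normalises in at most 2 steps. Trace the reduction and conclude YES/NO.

  start: F ∨ (F ∧ ¬T)
  →1  F ∧ ¬T
  →2  F

Answer: YES — reaches normal form F in 2 ≤ 2 steps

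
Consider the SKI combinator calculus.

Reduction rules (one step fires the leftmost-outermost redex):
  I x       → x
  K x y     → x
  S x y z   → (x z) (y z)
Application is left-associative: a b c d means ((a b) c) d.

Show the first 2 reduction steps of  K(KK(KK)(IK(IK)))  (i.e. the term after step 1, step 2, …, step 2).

Answer: after 2 steps: K(K(K(IK)))

Derivation:
  start: K(KK(KK)(IK(IK)))
  [1] K(K(IK(IK)))
  [2] K(K(K(IK)))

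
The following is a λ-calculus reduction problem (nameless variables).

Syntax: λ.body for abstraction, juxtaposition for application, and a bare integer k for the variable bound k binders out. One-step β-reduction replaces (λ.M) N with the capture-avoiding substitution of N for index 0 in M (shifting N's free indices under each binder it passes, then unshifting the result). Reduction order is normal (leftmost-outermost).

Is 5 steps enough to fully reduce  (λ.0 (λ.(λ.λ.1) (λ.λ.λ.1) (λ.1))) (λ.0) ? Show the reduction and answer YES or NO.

  start: (λ.0 (λ.(λ.λ.1) (λ.λ.λ.1) (λ.1))) (λ.0)
  step 1: (λ.0) (λ.(λ.λ.1) (λ.λ.λ.1) (λ.1))
  step 2: λ.(λ.λ.1) (λ.λ.λ.1) (λ.1)
  step 3: λ.(λ.λ.λ.λ.1) (λ.1)
  step 4: λ.λ.λ.λ.1

Answer: YES — reaches normal form λ.λ.λ.λ.1 in 4 ≤ 5 steps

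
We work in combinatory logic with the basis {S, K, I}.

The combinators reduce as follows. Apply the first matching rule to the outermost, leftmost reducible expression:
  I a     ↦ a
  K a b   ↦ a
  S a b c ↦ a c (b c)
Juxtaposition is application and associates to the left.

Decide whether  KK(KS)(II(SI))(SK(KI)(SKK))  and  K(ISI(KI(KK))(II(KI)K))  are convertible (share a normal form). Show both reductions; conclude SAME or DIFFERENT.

Term A:
  start: KK(KS)(II(SI))(SK(KI)(SKK))
  →1  K(II(SI))(SK(KI)(SKK))
  →2  II(SI)
  →3  I(SI)
  →4  SI

Term B:
  start: K(ISI(KI(KK))(II(KI)K))
  →1  K(SI(KI(KK))(II(KI)K))
  →2  K(I(II(KI)K)(KI(KK)(II(KI)K)))
  →3  K(II(KI)K(KI(KK)(II(KI)K)))
  →4  K(I(KI)K(KI(KK)(II(KI)K)))
  →5  K(KIK(KI(KK)(II(KI)K)))
  →6  K(I(KI(KK)(II(KI)K)))
  →7  K(KI(KK)(II(KI)K))
  →8  K(I(II(KI)K))
  →9  K(II(KI)K)
  →10  K(I(KI)K)
  →11  K(KIK)
  →12  KI

Answer: DIFFERENT — A ⇓ SI, B ⇓ KI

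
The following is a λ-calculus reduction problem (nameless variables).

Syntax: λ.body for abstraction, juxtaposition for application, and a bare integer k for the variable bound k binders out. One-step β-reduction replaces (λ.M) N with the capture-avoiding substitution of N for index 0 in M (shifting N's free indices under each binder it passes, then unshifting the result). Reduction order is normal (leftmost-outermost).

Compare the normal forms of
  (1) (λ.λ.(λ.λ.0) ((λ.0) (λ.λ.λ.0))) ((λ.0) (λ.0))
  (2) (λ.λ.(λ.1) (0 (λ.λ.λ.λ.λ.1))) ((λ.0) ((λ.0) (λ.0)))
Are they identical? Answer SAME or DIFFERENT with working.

Answer: DIFFERENT — A ⇓ λ.λ.0, B ⇓ λ.0

Working:
Term A:
  start: (λ.λ.(λ.λ.0) ((λ.0) (λ.λ.λ.0))) ((λ.0) (λ.0))
  step 1: λ.(λ.λ.0) ((λ.0) (λ.λ.λ.0))
  step 2: λ.λ.0

Term B:
  start: (λ.λ.(λ.1) (0 (λ.λ.λ.λ.λ.1))) ((λ.0) ((λ.0) (λ.0)))
  step 1: λ.(λ.1) (0 (λ.λ.λ.λ.λ.1))
  step 2: λ.0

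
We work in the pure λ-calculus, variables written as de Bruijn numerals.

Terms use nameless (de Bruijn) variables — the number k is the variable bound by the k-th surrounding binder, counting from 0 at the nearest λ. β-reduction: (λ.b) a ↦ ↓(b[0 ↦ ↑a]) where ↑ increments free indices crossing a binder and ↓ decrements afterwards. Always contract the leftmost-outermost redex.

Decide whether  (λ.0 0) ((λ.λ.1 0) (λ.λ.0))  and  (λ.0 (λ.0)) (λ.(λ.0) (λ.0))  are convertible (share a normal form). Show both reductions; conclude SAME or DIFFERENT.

Answer: SAME — A ⇓ λ.0, B ⇓ λ.0

Derivation:
Term A:
  start: (λ.0 0) ((λ.λ.1 0) (λ.λ.0))
  step 1: (λ.λ.1 0) (λ.λ.0) ((λ.λ.1 0) (λ.λ.0))
  step 2: (λ.(λ.λ.0) 0) ((λ.λ.1 0) (λ.λ.0))
  step 3: (λ.λ.0) ((λ.λ.1 0) (λ.λ.0))
  step 4: λ.0

Term B:
  start: (λ.0 (λ.0)) (λ.(λ.0) (λ.0))
  step 1: (λ.(λ.0) (λ.0)) (λ.0)
  step 2: (λ.0) (λ.0)
  step 3: λ.0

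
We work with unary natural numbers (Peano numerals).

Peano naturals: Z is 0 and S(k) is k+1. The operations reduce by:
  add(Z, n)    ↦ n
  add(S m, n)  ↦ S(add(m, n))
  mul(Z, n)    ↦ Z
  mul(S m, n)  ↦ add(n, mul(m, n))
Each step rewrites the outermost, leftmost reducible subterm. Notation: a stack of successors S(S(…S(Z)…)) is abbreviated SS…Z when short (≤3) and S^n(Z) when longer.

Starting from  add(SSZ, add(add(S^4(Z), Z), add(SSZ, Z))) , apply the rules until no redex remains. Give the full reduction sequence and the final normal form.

Answer: normal form = S^8(Z)  (in 16 steps)

Reduction:
  start: add(SSZ, add(add(S^4(Z), Z), add(SSZ, Z)))
  step 1: S(add(SZ, add(add(S^4(Z), Z), add(SSZ, Z))))
  step 2: S(S(add(Z, add(add(S^4(Z), Z), add(SSZ, Z)))))
  step 3: S(S(add(add(S^4(Z), Z), add(SSZ, Z))))
  step 4: S(S(add(S(add(SSSZ, Z)), add(SSZ, Z))))
  step 5: S(S(S(add(add(SSSZ, Z), add(SSZ, Z)))))
  step 6: S(S(S(add(S(add(SSZ, Z)), add(SSZ, Z)))))
  step 7: S(S(S(S(add(add(SSZ, Z), add(SSZ, Z))))))
  step 8: S(S(S(S(add(S(add(SZ, Z)), add(SSZ, Z))))))
  step 9: S(S(S(S(S(add(add(SZ, Z), add(SSZ, Z)))))))
  step 10: S(S(S(S(S(add(S(add(Z, Z)), add(SSZ, Z)))))))
  step 11: S(S(S(S(S(S(add(add(Z, Z), add(SSZ, Z))))))))
  step 12: S(S(S(S(S(S(add(Z, add(SSZ, Z))))))))
  step 13: S(S(S(S(S(S(add(SSZ, Z)))))))
  step 14: S(S(S(S(S(S(S(add(SZ, Z))))))))
  step 15: S(S(S(S(S(S(S(S(add(Z, Z)))))))))
  step 16: S^8(Z)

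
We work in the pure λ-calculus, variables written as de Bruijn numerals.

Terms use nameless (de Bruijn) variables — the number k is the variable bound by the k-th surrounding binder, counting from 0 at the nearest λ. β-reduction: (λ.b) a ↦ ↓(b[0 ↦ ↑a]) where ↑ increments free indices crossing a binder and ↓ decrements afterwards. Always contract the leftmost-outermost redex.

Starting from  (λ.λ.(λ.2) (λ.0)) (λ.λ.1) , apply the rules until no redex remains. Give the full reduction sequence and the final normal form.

  start: (λ.λ.(λ.2) (λ.0)) (λ.λ.1)
  step 1: λ.(λ.λ.λ.1) (λ.0)
  step 2: λ.λ.λ.1

Answer: normal form = λ.λ.λ.1  (in 2 steps)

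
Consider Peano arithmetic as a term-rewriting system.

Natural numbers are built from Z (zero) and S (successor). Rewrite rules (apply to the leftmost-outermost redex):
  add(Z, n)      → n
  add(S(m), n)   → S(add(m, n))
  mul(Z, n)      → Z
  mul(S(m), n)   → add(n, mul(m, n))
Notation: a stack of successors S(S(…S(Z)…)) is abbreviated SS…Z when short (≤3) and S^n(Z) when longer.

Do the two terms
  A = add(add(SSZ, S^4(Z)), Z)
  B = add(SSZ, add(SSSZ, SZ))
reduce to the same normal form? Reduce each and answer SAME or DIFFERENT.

Term A:
  start: add(add(SSZ, S^4(Z)), Z)
  →1  add(S(add(SZ, S^4(Z))), Z)
  →2  S(add(add(SZ, S^4(Z)), Z))
  →3  S(add(S(add(Z, S^4(Z))), Z))
  →4  S(S(add(add(Z, S^4(Z)), Z)))
  →5  S(S(add(S^4(Z), Z)))
  →6  S(S(S(add(SSSZ, Z))))
  →7  S(S(S(S(add(SSZ, Z)))))
  →8  S(S(S(S(S(add(SZ, Z))))))
  →9  S(S(S(S(S(S(add(Z, Z)))))))
  →10  S^6(Z)

Term B:
  start: add(SSZ, add(SSSZ, SZ))
  →1  S(add(SZ, add(SSSZ, SZ)))
  →2  S(S(add(Z, add(SSSZ, SZ))))
  →3  S(S(add(SSSZ, SZ)))
  →4  S(S(S(add(SSZ, SZ))))
  →5  S(S(S(S(add(SZ, SZ)))))
  →6  S(S(S(S(S(add(Z, SZ))))))
  →7  S^6(Z)

Answer: SAME — A ⇓ S^6(Z), B ⇓ S^6(Z)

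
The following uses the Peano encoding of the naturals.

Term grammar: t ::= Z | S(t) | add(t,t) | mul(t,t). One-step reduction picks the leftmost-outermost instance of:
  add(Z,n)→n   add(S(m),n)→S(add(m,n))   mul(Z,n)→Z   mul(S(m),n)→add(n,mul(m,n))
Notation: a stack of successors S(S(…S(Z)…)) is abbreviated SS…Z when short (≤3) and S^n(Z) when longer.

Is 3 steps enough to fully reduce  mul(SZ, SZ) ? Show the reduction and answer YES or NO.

Answer: NO — after 3 steps the term is S(mul(Z, SZ)), not yet normal

Reduction:
  start: mul(SZ, SZ)
  [1] add(SZ, mul(Z, SZ))
  [2] S(add(Z, mul(Z, SZ)))
  [3] S(mul(Z, SZ))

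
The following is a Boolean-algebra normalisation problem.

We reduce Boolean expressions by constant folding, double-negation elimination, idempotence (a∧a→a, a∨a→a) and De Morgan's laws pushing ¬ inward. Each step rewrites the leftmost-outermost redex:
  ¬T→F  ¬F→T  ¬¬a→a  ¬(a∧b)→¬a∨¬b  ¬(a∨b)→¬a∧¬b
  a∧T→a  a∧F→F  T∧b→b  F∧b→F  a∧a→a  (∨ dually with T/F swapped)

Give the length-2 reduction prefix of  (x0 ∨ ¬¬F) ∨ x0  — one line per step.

  start: (x0 ∨ ¬¬F) ∨ x0
  →1  (x0 ∨ F) ∨ x0
  →2  x0 ∨ x0

Answer: after 2 steps: x0 ∨ x0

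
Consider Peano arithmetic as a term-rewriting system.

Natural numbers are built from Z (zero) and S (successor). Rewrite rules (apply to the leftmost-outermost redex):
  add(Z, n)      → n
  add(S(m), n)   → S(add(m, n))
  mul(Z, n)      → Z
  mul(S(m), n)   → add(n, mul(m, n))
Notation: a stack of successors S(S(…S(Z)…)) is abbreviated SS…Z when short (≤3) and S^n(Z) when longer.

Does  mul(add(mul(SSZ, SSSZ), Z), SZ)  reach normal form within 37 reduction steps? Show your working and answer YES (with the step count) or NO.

Answer: YES — reaches normal form S^6(Z) in 37 ≤ 37 steps

Derivation:
  start: mul(add(mul(SSZ, SSSZ), Z), SZ)
  →1  mul(add(add(SSSZ, mul(SZ, SSSZ)), Z), SZ)
  →2  mul(add(S(add(SSZ, mul(SZ, SSSZ))), Z), SZ)
  →3  mul(S(add(add(SSZ, mul(SZ, SSSZ)), Z)), SZ)
  →4  add(SZ, mul(add(add(SSZ, mul(SZ, SSSZ)), Z), SZ))
  →5  S(add(Z, mul(add(add(SSZ, mul(SZ, SSSZ)), Z), SZ)))
  →6  S(mul(add(add(SSZ, mul(SZ, SSSZ)), Z), SZ))
  →7  S(mul(add(S(add(SZ, mul(SZ, SSSZ))), Z), SZ))
  →8  S(mul(S(add(add(SZ, mul(SZ, SSSZ)), Z)), SZ))
  →9  S(add(SZ, mul(add(add(SZ, mul(SZ, SSSZ)), Z), SZ)))
  →10  S(S(add(Z, mul(add(add(SZ, mul(SZ, SSSZ)), Z), SZ))))
  →11  S(S(mul(add(add(SZ, mul(SZ, SSSZ)), Z), SZ)))
  →12  S(S(mul(add(S(add(Z, mul(SZ, SSSZ))), Z), SZ)))
  →13  S(S(mul(S(add(add(Z, mul(SZ, SSSZ)), Z)), SZ)))
  →14  S(S(add(SZ, mul(add(add(Z, mul(SZ, SSSZ)), Z), SZ))))
  →15  S(S(S(add(Z, mul(add(add(Z, mul(SZ, SSSZ)), Z), SZ)))))
  →16  S(S(S(mul(add(add(Z, mul(SZ, SSSZ)), Z), SZ))))
  →17  S(S(S(mul(add(mul(SZ, SSSZ), Z), SZ))))
  →18  S(S(S(mul(add(add(SSSZ, mul(Z, SSSZ)), Z), SZ))))
  →19  S(S(S(mul(add(S(add(SSZ, mul(Z, SSSZ))), Z), SZ))))
  →20  S(S(S(mul(S(add(add(SSZ, mul(Z, SSSZ)), Z)), SZ))))
  →21  S(S(S(add(SZ, mul(add(add(SSZ, mul(Z, SSSZ)), Z), SZ)))))
  →22  S(S(S(S(add(Z, mul(add(add(SSZ, mul(Z, SSSZ)), Z), SZ))))))
  →23  S(S(S(S(mul(add(add(SSZ, mul(Z, SSSZ)), Z), SZ)))))
  →24  S(S(S(S(mul(add(S(add(SZ, mul(Z, SSSZ))), Z), SZ)))))
  →25  S(S(S(S(mul(S(add(add(SZ, mul(Z, SSSZ)), Z)), SZ)))))
  →26  S(S(S(S(add(SZ, mul(add(add(SZ, mul(Z, SSSZ)), Z), SZ))))))
  →27  S(S(S(S(S(add(Z, mul(add(add(SZ, mul(Z, SSSZ)), Z), SZ)))))))
  →28  S(S(S(S(S(mul(add(add(SZ, mul(Z, SSSZ)), Z), SZ))))))
  →29  S(S(S(S(S(mul(add(S(add(Z, mul(Z, SSSZ))), Z), SZ))))))
  →30  S(S(S(S(S(mul(S(add(add(Z, mul(Z, SSSZ)), Z)), SZ))))))
  →31  S(S(S(S(S(add(SZ, mul(add(add(Z, mul(Z, SSSZ)), Z), SZ)))))))
  →32  S(S(S(S(S(S(add(Z, mul(add(add(Z, mul(Z, SSSZ)), Z), SZ))))))))
  →33  S(S(S(S(S(S(mul(add(add(Z, mul(Z, SSSZ)), Z), SZ)))))))
  →34  S(S(S(S(S(S(mul(add(mul(Z, SSSZ), Z), SZ)))))))
  →35  S(S(S(S(S(S(mul(add(Z, Z), SZ)))))))
  →36  S(S(S(S(S(S(mul(Z, SZ)))))))
  →37  S^6(Z)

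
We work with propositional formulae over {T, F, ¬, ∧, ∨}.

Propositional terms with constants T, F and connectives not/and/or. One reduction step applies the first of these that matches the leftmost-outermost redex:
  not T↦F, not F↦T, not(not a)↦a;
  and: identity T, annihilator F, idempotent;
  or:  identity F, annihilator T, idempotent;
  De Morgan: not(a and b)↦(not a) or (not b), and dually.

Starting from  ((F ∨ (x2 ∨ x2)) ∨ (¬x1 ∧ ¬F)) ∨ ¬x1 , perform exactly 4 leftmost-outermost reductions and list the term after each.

  start: ((F ∨ (x2 ∨ x2)) ∨ (¬x1 ∧ ¬F)) ∨ ¬x1
  →1  ((x2 ∨ x2) ∨ (¬x1 ∧ ¬F)) ∨ ¬x1
  →2  (x2 ∨ (¬x1 ∧ ¬F)) ∨ ¬x1
  →3  (x2 ∨ (¬x1 ∧ T)) ∨ ¬x1
  →4  (x2 ∨ ¬x1) ∨ ¬x1

Answer: after 4 steps: (x2 ∨ ¬x1) ∨ ¬x1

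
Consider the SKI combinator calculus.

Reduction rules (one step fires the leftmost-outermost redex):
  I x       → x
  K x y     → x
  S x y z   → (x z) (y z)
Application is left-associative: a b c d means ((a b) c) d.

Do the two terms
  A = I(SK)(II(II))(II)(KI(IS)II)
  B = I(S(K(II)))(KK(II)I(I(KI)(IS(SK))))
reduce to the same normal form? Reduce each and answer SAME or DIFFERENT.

Answer: DIFFERENT — A ⇓ I, B ⇓ S(KI)I

Working:
Term A:
  start: I(SK)(II(II))(II)(KI(IS)II)
  →1  SK(II(II))(II)(KI(IS)II)
  →2  K(II)(II(II)(II))(KI(IS)II)
  →3  II(KI(IS)II)
  →4  I(KI(IS)II)
  →5  KI(IS)II
  →6  III
  →7  II
  →8  I

Term B:
  start: I(S(K(II)))(KK(II)I(I(KI)(IS(SK))))
  →1  S(K(II))(KK(II)I(I(KI)(IS(SK))))
  →2  S(KI)(KK(II)I(I(KI)(IS(SK))))
  →3  S(KI)(KI(I(KI)(IS(SK))))
  →4  S(KI)I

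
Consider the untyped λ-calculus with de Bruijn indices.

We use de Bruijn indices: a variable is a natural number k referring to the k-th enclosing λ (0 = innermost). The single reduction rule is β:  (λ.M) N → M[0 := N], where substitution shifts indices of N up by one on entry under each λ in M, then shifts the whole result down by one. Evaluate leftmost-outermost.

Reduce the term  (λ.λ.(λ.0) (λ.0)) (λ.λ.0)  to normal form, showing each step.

Answer: normal form = λ.λ.0  (in 2 steps)

Reduction:
  start: (λ.λ.(λ.0) (λ.0)) (λ.λ.0)
  →1  λ.(λ.0) (λ.0)
  →2  λ.λ.0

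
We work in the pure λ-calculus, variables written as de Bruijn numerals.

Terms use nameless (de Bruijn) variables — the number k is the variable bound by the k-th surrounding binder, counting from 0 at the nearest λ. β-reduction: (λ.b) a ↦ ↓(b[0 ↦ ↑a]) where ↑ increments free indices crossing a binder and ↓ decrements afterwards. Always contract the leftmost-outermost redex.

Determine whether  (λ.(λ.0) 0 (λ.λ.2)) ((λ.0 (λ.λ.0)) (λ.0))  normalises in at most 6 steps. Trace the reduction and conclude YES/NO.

Answer: YES — reaches normal form λ.0 in 5 ≤ 6 steps

Reduction:
  start: (λ.(λ.0) 0 (λ.λ.2)) ((λ.0 (λ.λ.0)) (λ.0))
  [1] (λ.0) ((λ.0 (λ.λ.0)) (λ.0)) (λ.λ.(λ.0 (λ.λ.0)) (λ.0))
  [2] (λ.0 (λ.λ.0)) (λ.0) (λ.λ.(λ.0 (λ.λ.0)) (λ.0))
  [3] (λ.0) (λ.λ.0) (λ.λ.(λ.0 (λ.λ.0)) (λ.0))
  [4] (λ.λ.0) (λ.λ.(λ.0 (λ.λ.0)) (λ.0))
  [5] λ.0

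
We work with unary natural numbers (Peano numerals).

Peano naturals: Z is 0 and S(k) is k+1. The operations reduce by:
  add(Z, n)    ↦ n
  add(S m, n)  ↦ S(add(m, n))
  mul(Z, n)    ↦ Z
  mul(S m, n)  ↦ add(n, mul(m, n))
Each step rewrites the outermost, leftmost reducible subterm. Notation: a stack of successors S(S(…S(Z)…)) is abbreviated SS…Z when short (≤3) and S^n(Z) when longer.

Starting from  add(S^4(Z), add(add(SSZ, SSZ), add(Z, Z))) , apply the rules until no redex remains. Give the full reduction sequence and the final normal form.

  start: add(S^4(Z), add(add(SSZ, SSZ), add(Z, Z)))
  →1  S(add(SSSZ, add(add(SSZ, SSZ), add(Z, Z))))
  →2  S(S(add(SSZ, add(add(SSZ, SSZ), add(Z, Z)))))
  →3  S(S(S(add(SZ, add(add(SSZ, SSZ), add(Z, Z))))))
  →4  S(S(S(S(add(Z, add(add(SSZ, SSZ), add(Z, Z)))))))
  →5  S(S(S(S(add(add(SSZ, SSZ), add(Z, Z))))))
  →6  S(S(S(S(add(S(add(SZ, SSZ)), add(Z, Z))))))
  →7  S(S(S(S(S(add(add(SZ, SSZ), add(Z, Z)))))))
  →8  S(S(S(S(S(add(S(add(Z, SSZ)), add(Z, Z)))))))
  →9  S(S(S(S(S(S(add(add(Z, SSZ), add(Z, Z))))))))
  →10  S(S(S(S(S(S(add(SSZ, add(Z, Z))))))))
  →11  S(S(S(S(S(S(S(add(SZ, add(Z, Z)))))))))
  →12  S(S(S(S(S(S(S(S(add(Z, add(Z, Z))))))))))
  →13  S(S(S(S(S(S(S(S(add(Z, Z)))))))))
  →14  S^8(Z)

Answer: normal form = S^8(Z)  (in 14 steps)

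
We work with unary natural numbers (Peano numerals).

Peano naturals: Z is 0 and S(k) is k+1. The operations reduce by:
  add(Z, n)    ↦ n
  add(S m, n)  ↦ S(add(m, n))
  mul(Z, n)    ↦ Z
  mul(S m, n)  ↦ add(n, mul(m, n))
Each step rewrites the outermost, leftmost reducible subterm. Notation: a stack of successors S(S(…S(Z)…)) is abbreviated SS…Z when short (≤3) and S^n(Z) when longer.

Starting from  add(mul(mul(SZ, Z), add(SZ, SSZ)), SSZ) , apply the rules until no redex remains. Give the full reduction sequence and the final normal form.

Answer: normal form = SSZ  (in 5 steps)

Derivation:
  start: add(mul(mul(SZ, Z), add(SZ, SSZ)), SSZ)
  step 1: add(mul(add(Z, mul(Z, Z)), add(SZ, SSZ)), SSZ)
  step 2: add(mul(mul(Z, Z), add(SZ, SSZ)), SSZ)
  step 3: add(mul(Z, add(SZ, SSZ)), SSZ)
  step 4: add(Z, SSZ)
  step 5: SSZ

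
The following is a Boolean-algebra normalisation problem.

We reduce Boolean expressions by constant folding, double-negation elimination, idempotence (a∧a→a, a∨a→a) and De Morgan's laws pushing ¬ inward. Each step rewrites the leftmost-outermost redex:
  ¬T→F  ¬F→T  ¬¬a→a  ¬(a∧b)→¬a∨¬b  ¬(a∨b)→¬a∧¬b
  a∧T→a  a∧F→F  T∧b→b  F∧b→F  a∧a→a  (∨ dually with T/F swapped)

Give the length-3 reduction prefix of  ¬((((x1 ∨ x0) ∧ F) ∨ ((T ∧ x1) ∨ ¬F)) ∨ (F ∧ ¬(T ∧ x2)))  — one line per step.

Answer: after 3 steps: ((¬(x1 ∨ x0) ∨ ¬F) ∧ ¬((T ∧ x1) ∨ ¬F)) ∧ ¬(F ∧ ¬(T ∧ x2))

Derivation:
  start: ¬((((x1 ∨ x0) ∧ F) ∨ ((T ∧ x1) ∨ ¬F)) ∨ (F ∧ ¬(T ∧ x2)))
  →1  ¬(((x1 ∨ x0) ∧ F) ∨ ((T ∧ x1) ∨ ¬F)) ∧ ¬(F ∧ ¬(T ∧ x2))
  →2  (¬((x1 ∨ x0) ∧ F) ∧ ¬((T ∧ x1) ∨ ¬F)) ∧ ¬(F ∧ ¬(T ∧ x2))
  →3  ((¬(x1 ∨ x0) ∨ ¬F) ∧ ¬((T ∧ x1) ∨ ¬F)) ∧ ¬(F ∧ ¬(T ∧ x2))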